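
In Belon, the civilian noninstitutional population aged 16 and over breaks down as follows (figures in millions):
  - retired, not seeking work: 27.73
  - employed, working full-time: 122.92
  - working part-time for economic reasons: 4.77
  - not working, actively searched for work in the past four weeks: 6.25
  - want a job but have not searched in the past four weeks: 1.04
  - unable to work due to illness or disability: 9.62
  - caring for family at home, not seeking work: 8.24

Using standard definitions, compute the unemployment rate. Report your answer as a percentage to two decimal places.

Employed = 122.92 + 4.77 = 127.69 million (anyone who worked, including part-time for economic reasons, counts as employed).
Unemployed = 6.25 million.
Labor force = 127.69 + 6.25 = 133.94 million.
Unemployment rate = 6.25 / 133.94 = 4.67%.

Unemployment rate ≈ 4.67%.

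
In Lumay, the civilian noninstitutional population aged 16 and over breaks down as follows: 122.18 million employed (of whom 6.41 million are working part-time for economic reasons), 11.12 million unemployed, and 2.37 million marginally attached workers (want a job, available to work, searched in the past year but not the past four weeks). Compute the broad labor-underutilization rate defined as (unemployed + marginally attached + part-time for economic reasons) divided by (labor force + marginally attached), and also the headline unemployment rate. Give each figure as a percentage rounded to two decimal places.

Broad underutilization rate ≈ 14.67%; headline unemployment rate ≈ 8.34%.

Labor force = 122.18 + 11.12 = 133.30 million.
Numerator = 11.12 + 2.37 + 6.41 = 19.90 million.
Denominator = 133.30 + 2.37 = 135.67 million.
Broad rate = 19.90 / 135.67 = 14.67%.
Headline unemployment rate = 11.12 / 133.30 = 8.34%.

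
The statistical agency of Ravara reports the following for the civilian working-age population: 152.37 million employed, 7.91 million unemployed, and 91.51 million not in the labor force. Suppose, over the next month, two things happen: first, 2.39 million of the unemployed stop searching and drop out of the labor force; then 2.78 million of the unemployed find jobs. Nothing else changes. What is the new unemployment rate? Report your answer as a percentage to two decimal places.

New unemployment rate ≈ 1.74%.

Initially, labor force = 152.37 + 7.91 = 160.28 million, so u = 7.91/160.28 = 4.94%.
After the first change, unemployed and labor force both fall by 2.39 → E = 152.37, U = 5.52, labor force = 157.89 million.
After the second change, unemployed falls and employed rises by 2.78; labor force unchanged → E = 155.15, U = 2.74, labor force = 157.89 million.
New unemployment rate = 2.74 / 157.89 = 1.74%.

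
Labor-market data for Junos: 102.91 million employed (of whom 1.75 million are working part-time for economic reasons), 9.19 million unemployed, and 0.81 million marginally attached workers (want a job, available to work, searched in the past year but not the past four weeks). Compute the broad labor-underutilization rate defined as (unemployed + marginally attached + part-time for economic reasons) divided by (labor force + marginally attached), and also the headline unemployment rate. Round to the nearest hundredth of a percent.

Broad underutilization rate ≈ 10.41%; headline unemployment rate ≈ 8.20%.

Labor force = 102.91 + 9.19 = 112.10 million.
Numerator = 9.19 + 0.81 + 1.75 = 11.75 million.
Denominator = 112.10 + 0.81 = 112.91 million.
Broad rate = 11.75 / 112.91 = 10.41%.
Headline unemployment rate = 9.19 / 112.10 = 8.20%.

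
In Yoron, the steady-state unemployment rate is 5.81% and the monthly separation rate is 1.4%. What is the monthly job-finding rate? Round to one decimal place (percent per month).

Job-finding rate ≈ 22.7% per month.

From u* = s/(s+f): f = s·(1−u)/u.
f = 1.4 × (1 − 0.0581) / 0.0581 = 1.3187 / 0.0581 ≈ 22.7% per month.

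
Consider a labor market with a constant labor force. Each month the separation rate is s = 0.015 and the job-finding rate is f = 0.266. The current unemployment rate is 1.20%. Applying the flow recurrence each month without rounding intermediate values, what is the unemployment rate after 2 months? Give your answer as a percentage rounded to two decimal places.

With a fixed labor force, u_{t+1} = u_t + s·(1−u_t) − f·u_t = u_t·(1−s−f) + s.
Here 1−s−f = 0.719 and s = 0.015.
u_1 = 0.012000 × 0.719 + 0.015 = 0.023628.
u_2 = 0.023628 × 0.719 + 0.015 = 0.031989.

Unemployment rate after two months ≈ 3.20%.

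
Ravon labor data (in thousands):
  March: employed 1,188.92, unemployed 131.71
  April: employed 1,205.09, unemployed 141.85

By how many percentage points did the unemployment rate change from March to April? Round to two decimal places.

The unemployment rate changed by +0.56 percentage points.

March: labor force = 1,188.92 + 131.71 = 1,320.63; u = 131.71/1,320.63 = 9.97%.
April: labor force = 1,205.09 + 141.85 = 1,346.94; u = 141.85/1,346.94 = 10.53%.
Change = 10.53% − 9.97% = +0.56 pp.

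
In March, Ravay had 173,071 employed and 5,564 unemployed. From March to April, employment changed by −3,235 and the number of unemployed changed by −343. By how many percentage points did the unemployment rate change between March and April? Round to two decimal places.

March: labor force = 173,071 + 5,564 = 178,635; u = 5,564/178,635 = 3.11%.
April: labor force = 169,836 + 5,221 = 175,057; u = 5,221/175,057 = 2.98%.
Change = 2.98% − 3.11% = −0.13 pp.

The unemployment rate changed by −0.13 percentage points.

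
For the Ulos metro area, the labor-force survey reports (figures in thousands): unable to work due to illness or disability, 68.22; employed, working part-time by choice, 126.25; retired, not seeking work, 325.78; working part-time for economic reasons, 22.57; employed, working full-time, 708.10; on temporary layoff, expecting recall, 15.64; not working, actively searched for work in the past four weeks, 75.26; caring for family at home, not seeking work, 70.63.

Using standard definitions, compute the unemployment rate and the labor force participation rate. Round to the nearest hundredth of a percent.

Employed = 126.25 + 22.57 + 708.10 = 856.92 thousand (anyone who worked, including part-time for economic reasons, counts as employed).
Unemployed = 15.64 + 75.26 = 90.90 thousand (jobless and actively searching, or on temporary layoff).
Labor force = 856.92 + 90.90 = 947.82 thousand.
Not in labor force = 68.22 + 325.78 + 70.63 = 464.63 thousand (those not working and not actively searching are outside the labor force).
Civilian working-age population = 947.82 + 464.63 = 1,412.45 thousand.
Unemployment rate = 90.90 / 947.82 = 9.59%.
Labor force participation rate = 947.82 / 1,412.45 = 67.10%.

Unemployment rate ≈ 9.59%; labor force participation rate ≈ 67.10%.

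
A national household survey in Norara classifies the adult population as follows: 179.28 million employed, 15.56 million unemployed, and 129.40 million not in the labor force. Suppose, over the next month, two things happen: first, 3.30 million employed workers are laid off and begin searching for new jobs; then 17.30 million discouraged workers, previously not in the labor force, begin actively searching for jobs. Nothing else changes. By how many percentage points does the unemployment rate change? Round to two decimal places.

Initially, labor force = 179.28 + 15.56 = 194.84 million, so u = 15.56/194.84 = 7.99%.
After the first change, employed falls and unemployed rises by 3.30; labor force unchanged → E = 175.98, U = 18.86, labor force = 194.84 million.
After the second change, unemployed and labor force both rise by 17.30 → E = 175.98, U = 36.16, labor force = 212.14 million.
New unemployment rate = 36.16 / 212.14 = 17.05%.
Change = 17.05% − 7.99% = +9.06 percentage points.

The unemployment rate changes by +9.06 percentage points.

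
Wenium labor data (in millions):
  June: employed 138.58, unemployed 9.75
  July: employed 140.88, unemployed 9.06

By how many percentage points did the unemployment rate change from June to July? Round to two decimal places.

June: labor force = 138.58 + 9.75 = 148.33; u = 9.75/148.33 = 6.57%.
July: labor force = 140.88 + 9.06 = 149.94; u = 9.06/149.94 = 6.04%.
Change = 6.04% − 6.57% = −0.53 pp.

The unemployment rate changed by −0.53 percentage points.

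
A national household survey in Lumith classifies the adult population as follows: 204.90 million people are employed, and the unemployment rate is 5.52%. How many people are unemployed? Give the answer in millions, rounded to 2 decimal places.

Let U be the number unemployed. The labor force is E + U, and U/(E+U) = 0.0552.
So U = 0.0552 × 204.90 / (1 − 0.0552) = 11.3105 / 0.9448 ≈ 11.97 million.

About 11.97 million are unemployed.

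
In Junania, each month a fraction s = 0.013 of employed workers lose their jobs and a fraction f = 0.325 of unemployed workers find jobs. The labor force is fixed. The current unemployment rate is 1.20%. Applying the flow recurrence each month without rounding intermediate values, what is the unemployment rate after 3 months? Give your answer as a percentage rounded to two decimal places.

Unemployment rate after three months ≈ 3.08%.

With a fixed labor force, u_{t+1} = u_t + s·(1−u_t) − f·u_t = u_t·(1−s−f) + s.
Here 1−s−f = 0.662 and s = 0.013.
u_1 = 0.012000 × 0.662 + 0.013 = 0.020944.
u_2 = 0.020944 × 0.662 + 0.013 = 0.026865.
u_3 = 0.026865 × 0.662 + 0.013 = 0.030785.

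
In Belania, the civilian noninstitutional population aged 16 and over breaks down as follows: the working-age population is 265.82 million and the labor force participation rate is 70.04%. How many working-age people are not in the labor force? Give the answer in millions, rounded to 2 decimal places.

Share not in the labor force = 1 − 0.7004 = 0.2996.
Not in labor force = 0.2996 × 265.82 ≈ 79.64 million.

About 79.64 million are not in the labor force.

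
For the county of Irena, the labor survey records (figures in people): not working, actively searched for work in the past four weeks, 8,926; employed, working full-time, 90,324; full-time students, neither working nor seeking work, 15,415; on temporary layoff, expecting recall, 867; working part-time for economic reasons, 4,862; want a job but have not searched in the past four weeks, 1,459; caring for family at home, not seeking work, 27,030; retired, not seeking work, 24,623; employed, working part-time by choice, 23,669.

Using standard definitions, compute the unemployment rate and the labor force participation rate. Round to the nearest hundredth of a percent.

Unemployment rate ≈ 7.61%; labor force participation rate ≈ 65.25%.

Employed = 90,324 + 4,862 + 23,669 = 118,855 (anyone who worked, including part-time for economic reasons, counts as employed).
Unemployed = 8,926 + 867 = 9,793 (jobless and actively searching, or on temporary layoff).
Labor force = 118,855 + 9,793 = 128,648.
Not in labor force = 15,415 + 1,459 + 27,030 + 24,623 = 68,527 (those not working and not actively searching are outside the labor force — including those who want a job but have given up searching).
Civilian working-age population = 128,648 + 68,527 = 197,175.
Unemployment rate = 9,793 / 128,648 = 7.61%.
Labor force participation rate = 128,648 / 197,175 = 65.25%.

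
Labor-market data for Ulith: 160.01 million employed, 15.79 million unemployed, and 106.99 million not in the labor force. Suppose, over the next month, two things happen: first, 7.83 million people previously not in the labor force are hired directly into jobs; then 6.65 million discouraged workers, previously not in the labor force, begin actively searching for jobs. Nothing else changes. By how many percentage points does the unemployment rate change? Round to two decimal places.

Initially, labor force = 160.01 + 15.79 = 175.80 million, so u = 15.79/175.80 = 8.98%.
After the first change, employed and labor force both rise by 7.83; unemployed unchanged → E = 167.84, U = 15.79, labor force = 183.63 million.
After the second change, unemployed and labor force both rise by 6.65 → E = 167.84, U = 22.44, labor force = 190.28 million.
New unemployment rate = 22.44 / 190.28 = 11.79%.
Change = 11.79% − 8.98% = +2.81 percentage points.

The unemployment rate changes by +2.81 percentage points.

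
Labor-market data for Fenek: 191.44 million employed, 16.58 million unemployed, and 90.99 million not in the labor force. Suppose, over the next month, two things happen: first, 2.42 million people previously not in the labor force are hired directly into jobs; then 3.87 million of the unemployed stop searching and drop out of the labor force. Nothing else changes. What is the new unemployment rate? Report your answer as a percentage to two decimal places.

Initially, labor force = 191.44 + 16.58 = 208.02 million, so u = 16.58/208.02 = 7.97%.
After the first change, employed and labor force both rise by 2.42; unemployed unchanged → E = 193.86, U = 16.58, labor force = 210.44 million.
After the second change, unemployed and labor force both fall by 3.87 → E = 193.86, U = 12.71, labor force = 206.57 million.
New unemployment rate = 12.71 / 206.57 = 6.15%.

New unemployment rate ≈ 6.15%.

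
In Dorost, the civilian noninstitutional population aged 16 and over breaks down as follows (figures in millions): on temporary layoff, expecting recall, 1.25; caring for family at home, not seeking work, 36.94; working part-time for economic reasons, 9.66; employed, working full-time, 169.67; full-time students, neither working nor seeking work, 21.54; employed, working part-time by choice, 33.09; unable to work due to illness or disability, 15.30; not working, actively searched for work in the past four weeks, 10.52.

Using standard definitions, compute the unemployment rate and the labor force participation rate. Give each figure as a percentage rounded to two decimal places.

Employed = 9.66 + 169.67 + 33.09 = 212.42 million (anyone who worked, including part-time for economic reasons, counts as employed).
Unemployed = 1.25 + 10.52 = 11.77 million (jobless and actively searching, or on temporary layoff).
Labor force = 212.42 + 11.77 = 224.19 million.
Not in labor force = 36.94 + 21.54 + 15.30 = 73.78 million (those not working and not actively searching are outside the labor force).
Civilian working-age population = 224.19 + 73.78 = 297.97 million.
Unemployment rate = 11.77 / 224.19 = 5.25%.
Labor force participation rate = 224.19 / 297.97 = 75.24%.

Unemployment rate ≈ 5.25%; labor force participation rate ≈ 75.24%.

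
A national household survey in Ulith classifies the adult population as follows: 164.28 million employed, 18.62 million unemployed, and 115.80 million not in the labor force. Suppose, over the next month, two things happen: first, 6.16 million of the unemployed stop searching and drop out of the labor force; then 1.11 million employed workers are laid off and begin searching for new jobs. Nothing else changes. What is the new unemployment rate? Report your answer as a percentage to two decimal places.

New unemployment rate ≈ 7.68%.

Initially, labor force = 164.28 + 18.62 = 182.90 million, so u = 18.62/182.90 = 10.18%.
After the first change, unemployed and labor force both fall by 6.16 → E = 164.28, U = 12.46, labor force = 176.74 million.
After the second change, employed falls and unemployed rises by 1.11; labor force unchanged → E = 163.17, U = 13.57, labor force = 176.74 million.
New unemployment rate = 13.57 / 176.74 = 7.68%.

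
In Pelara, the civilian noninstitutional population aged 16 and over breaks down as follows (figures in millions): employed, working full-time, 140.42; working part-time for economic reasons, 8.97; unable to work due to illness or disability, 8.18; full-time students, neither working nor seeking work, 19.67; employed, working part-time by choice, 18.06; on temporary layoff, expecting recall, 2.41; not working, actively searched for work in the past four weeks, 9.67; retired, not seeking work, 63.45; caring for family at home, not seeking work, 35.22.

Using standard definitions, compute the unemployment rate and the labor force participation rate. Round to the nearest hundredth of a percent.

Employed = 140.42 + 8.97 + 18.06 = 167.45 million (anyone who worked, including part-time for economic reasons, counts as employed).
Unemployed = 2.41 + 9.67 = 12.08 million (jobless and actively searching, or on temporary layoff).
Labor force = 167.45 + 12.08 = 179.53 million.
Not in labor force = 8.18 + 19.67 + 63.45 + 35.22 = 126.52 million (those not working and not actively searching are outside the labor force).
Civilian working-age population = 179.53 + 126.52 = 306.05 million.
Unemployment rate = 12.08 / 179.53 = 6.73%.
Labor force participation rate = 179.53 / 306.05 = 58.66%.

Unemployment rate ≈ 6.73%; labor force participation rate ≈ 58.66%.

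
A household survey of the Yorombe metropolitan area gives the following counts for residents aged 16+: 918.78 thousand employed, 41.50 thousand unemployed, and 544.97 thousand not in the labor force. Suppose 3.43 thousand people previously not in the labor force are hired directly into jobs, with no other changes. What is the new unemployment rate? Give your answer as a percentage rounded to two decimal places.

Initially, labor force = 918.78 + 41.50 = 960.28 thousand, so u = 41.50/960.28 = 4.32%.
After the change, employed and labor force both rise by 3.43; unemployed unchanged → E = 922.21, U = 41.50, labor force = 963.71 thousand.
New unemployment rate = 41.50 / 963.71 = 4.31%.

New unemployment rate ≈ 4.31%.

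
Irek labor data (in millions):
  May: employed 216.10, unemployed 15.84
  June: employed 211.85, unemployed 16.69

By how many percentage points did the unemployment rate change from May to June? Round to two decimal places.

The unemployment rate changed by +0.47 percentage points.

May: labor force = 216.10 + 15.84 = 231.94; u = 15.84/231.94 = 6.83%.
June: labor force = 211.85 + 16.69 = 228.54; u = 16.69/228.54 = 7.30%.
Change = 7.30% − 6.83% = +0.47 pp.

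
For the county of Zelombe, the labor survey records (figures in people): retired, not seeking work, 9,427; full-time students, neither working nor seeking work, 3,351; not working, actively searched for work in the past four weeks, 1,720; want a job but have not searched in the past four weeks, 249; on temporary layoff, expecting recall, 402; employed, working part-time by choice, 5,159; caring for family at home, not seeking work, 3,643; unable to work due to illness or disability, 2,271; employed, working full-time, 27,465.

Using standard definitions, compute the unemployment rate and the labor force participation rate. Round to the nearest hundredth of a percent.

Employed = 5,159 + 27,465 = 32,624.
Unemployed = 1,720 + 402 = 2,122 (jobless and actively searching, or on temporary layoff).
Labor force = 32,624 + 2,122 = 34,746.
Not in labor force = 9,427 + 3,351 + 249 + 3,643 + 2,271 = 18,941 (those not working and not actively searching are outside the labor force — including those who want a job but have given up searching).
Civilian working-age population = 34,746 + 18,941 = 53,687.
Unemployment rate = 2,122 / 34,746 = 6.11%.
Labor force participation rate = 34,746 / 53,687 = 64.72%.

Unemployment rate ≈ 6.11%; labor force participation rate ≈ 64.72%.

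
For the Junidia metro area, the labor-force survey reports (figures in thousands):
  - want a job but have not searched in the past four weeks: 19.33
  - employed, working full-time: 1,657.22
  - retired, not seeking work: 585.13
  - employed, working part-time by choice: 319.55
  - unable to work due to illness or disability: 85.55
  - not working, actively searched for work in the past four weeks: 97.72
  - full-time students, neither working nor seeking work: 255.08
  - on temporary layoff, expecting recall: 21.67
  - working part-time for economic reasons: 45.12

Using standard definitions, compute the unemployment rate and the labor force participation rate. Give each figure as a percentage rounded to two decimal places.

Employed = 1,657.22 + 319.55 + 45.12 = 2,021.89 thousand (anyone who worked, including part-time for economic reasons, counts as employed).
Unemployed = 97.72 + 21.67 = 119.39 thousand (jobless and actively searching, or on temporary layoff).
Labor force = 2,021.89 + 119.39 = 2,141.28 thousand.
Not in labor force = 19.33 + 585.13 + 85.55 + 255.08 = 945.09 thousand (those not working and not actively searching are outside the labor force — including those who want a job but have given up searching).
Civilian working-age population = 2,141.28 + 945.09 = 3,086.37 thousand.
Unemployment rate = 119.39 / 2,141.28 = 5.58%.
Labor force participation rate = 2,141.28 / 3,086.37 = 69.38%.

Unemployment rate ≈ 5.58%; labor force participation rate ≈ 69.38%.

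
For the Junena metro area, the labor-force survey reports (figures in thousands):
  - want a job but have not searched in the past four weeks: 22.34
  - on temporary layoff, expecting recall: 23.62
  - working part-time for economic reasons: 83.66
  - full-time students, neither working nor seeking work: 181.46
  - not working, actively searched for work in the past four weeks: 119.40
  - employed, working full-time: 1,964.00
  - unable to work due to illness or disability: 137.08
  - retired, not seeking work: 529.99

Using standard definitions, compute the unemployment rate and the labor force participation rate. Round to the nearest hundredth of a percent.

Unemployment rate ≈ 6.53%; labor force participation rate ≈ 71.55%.

Employed = 83.66 + 1,964.00 = 2,047.66 thousand (anyone who worked, including part-time for economic reasons, counts as employed).
Unemployed = 23.62 + 119.40 = 143.02 thousand (jobless and actively searching, or on temporary layoff).
Labor force = 2,047.66 + 143.02 = 2,190.68 thousand.
Not in labor force = 22.34 + 181.46 + 137.08 + 529.99 = 870.87 thousand (those not working and not actively searching are outside the labor force — including those who want a job but have given up searching).
Civilian working-age population = 2,190.68 + 870.87 = 3,061.55 thousand.
Unemployment rate = 143.02 / 2,190.68 = 6.53%.
Labor force participation rate = 2,190.68 / 3,061.55 = 71.55%.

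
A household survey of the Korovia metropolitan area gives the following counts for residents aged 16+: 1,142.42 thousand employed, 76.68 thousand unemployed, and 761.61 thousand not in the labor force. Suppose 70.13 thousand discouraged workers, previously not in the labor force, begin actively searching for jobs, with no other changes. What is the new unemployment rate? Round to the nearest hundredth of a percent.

Initially, labor force = 1,142.42 + 76.68 = 1,219.10 thousand, so u = 76.68/1,219.10 = 6.29%.
After the change, unemployed and labor force both rise by 70.13 → E = 1,142.42, U = 146.81, labor force = 1,289.23 thousand.
New unemployment rate = 146.81 / 1,289.23 = 11.39%.

New unemployment rate ≈ 11.39%.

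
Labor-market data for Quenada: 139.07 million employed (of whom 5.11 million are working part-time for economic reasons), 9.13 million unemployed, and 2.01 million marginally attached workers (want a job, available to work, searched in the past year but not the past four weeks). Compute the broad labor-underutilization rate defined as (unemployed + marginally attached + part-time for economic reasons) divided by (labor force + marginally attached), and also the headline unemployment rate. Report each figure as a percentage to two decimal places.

Labor force = 139.07 + 9.13 = 148.20 million.
Numerator = 9.13 + 2.01 + 5.11 = 16.25 million.
Denominator = 148.20 + 2.01 = 150.21 million.
Broad rate = 16.25 / 150.21 = 10.82%.
Headline unemployment rate = 9.13 / 148.20 = 6.16%.

Broad underutilization rate ≈ 10.82%; headline unemployment rate ≈ 6.16%.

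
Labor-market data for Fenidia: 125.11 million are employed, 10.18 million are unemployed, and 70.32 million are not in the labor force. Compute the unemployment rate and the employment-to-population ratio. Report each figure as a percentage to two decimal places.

Labor force = employed + unemployed = 125.11 + 10.18 = 135.29 million.
Working-age population = 135.29 + 70.32 = 205.61 million.
Unemployment rate = 10.18 / 135.29 = 7.52%.
Employment-population ratio = 125.11 / 205.61 = 60.85%.

Unemployment rate ≈ 7.52%; employment-population ratio ≈ 60.85%.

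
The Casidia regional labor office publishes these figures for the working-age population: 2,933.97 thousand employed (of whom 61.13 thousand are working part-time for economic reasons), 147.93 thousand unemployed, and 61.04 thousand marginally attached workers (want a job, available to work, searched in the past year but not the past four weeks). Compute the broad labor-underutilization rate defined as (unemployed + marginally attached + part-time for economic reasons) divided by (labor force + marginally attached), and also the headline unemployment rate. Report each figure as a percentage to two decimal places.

Broad underutilization rate ≈ 8.59%; headline unemployment rate ≈ 4.80%.

Labor force = 2,933.97 + 147.93 = 3,081.90 thousand.
Numerator = 147.93 + 61.04 + 61.13 = 270.10 thousand.
Denominator = 3,081.90 + 61.04 = 3,142.94 thousand.
Broad rate = 270.10 / 3,142.94 = 8.59%.
Headline unemployment rate = 147.93 / 3,081.90 = 4.80%.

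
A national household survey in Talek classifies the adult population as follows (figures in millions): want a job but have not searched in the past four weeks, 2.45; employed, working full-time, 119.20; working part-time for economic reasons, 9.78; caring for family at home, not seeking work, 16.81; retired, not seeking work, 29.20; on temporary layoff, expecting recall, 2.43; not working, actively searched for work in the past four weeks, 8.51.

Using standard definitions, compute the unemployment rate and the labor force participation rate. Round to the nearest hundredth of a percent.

Unemployment rate ≈ 7.82%; labor force participation rate ≈ 74.28%.

Employed = 119.20 + 9.78 = 128.98 million (anyone who worked, including part-time for economic reasons, counts as employed).
Unemployed = 2.43 + 8.51 = 10.94 million (jobless and actively searching, or on temporary layoff).
Labor force = 128.98 + 10.94 = 139.92 million.
Not in labor force = 2.45 + 16.81 + 29.20 = 48.46 million (those not working and not actively searching are outside the labor force — including those who want a job but have given up searching).
Civilian working-age population = 139.92 + 48.46 = 188.38 million.
Unemployment rate = 10.94 / 139.92 = 7.82%.
Labor force participation rate = 139.92 / 188.38 = 74.28%.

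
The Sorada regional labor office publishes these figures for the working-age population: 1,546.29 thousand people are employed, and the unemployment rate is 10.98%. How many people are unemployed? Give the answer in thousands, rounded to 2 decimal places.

About 190.72 thousand are unemployed.

Let U be the number unemployed. The labor force is E + U, and U/(E+U) = 0.1098.
So U = 0.1098 × 1,546.29 / (1 − 0.1098) = 169.7826 / 0.8902 ≈ 190.72 thousand.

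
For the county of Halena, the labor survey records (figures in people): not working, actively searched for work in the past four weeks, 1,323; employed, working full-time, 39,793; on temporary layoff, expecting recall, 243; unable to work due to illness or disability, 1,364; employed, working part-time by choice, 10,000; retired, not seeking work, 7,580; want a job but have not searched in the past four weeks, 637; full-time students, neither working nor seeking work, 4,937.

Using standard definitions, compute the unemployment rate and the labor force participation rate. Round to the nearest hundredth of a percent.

Employed = 39,793 + 10,000 = 49,793.
Unemployed = 1,323 + 243 = 1,566 (jobless and actively searching, or on temporary layoff).
Labor force = 49,793 + 1,566 = 51,359.
Not in labor force = 1,364 + 7,580 + 637 + 4,937 = 14,518 (those not working and not actively searching are outside the labor force — including those who want a job but have given up searching).
Civilian working-age population = 51,359 + 14,518 = 65,877.
Unemployment rate = 1,566 / 51,359 = 3.05%.
Labor force participation rate = 51,359 / 65,877 = 77.96%.

Unemployment rate ≈ 3.05%; labor force participation rate ≈ 77.96%.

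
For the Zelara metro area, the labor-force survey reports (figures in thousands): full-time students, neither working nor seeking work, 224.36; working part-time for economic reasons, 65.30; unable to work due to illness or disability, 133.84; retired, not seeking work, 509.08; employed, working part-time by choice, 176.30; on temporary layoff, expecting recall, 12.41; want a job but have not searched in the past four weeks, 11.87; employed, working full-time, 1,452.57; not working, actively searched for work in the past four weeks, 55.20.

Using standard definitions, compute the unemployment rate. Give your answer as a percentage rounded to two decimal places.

Employed = 65.30 + 176.30 + 1,452.57 = 1,694.17 thousand (anyone who worked, including part-time for economic reasons, counts as employed).
Unemployed = 12.41 + 55.20 = 67.61 thousand (jobless and actively searching, or on temporary layoff).
Labor force = 1,694.17 + 67.61 = 1,761.78 thousand.
Unemployment rate = 67.61 / 1,761.78 = 3.84%.

Unemployment rate ≈ 3.84%.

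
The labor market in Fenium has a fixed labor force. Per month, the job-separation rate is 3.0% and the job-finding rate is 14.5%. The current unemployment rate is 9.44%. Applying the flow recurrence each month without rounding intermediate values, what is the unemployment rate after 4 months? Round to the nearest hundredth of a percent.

Unemployment rate after four months ≈ 13.57%.

With a fixed labor force, u_{t+1} = u_t + s·(1−u_t) − f·u_t = u_t·(1−s−f) + s.
Here 1−s−f = 0.825 and s = 0.030.
u_1 = 0.094400 × 0.825 + 0.030 = 0.107880.
u_2 = 0.107880 × 0.825 + 0.030 = 0.119001.
u_3 = 0.119001 × 0.825 + 0.030 = 0.128176.
u_4 = 0.128176 × 0.825 + 0.030 = 0.135745.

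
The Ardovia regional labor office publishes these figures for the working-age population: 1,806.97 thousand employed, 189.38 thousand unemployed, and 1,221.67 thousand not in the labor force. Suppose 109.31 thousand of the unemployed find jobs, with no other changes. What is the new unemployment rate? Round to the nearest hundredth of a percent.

New unemployment rate ≈ 4.01%.

Initially, labor force = 1,806.97 + 189.38 = 1,996.35 thousand, so u = 189.38/1,996.35 = 9.49%.
After the change, unemployed falls and employed rises by 109.31; labor force unchanged → E = 1,916.28, U = 80.07, labor force = 1,996.35 thousand.
New unemployment rate = 80.07 / 1,996.35 = 4.01%.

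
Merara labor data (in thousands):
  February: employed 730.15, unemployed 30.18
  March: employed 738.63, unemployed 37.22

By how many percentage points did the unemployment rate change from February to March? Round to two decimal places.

The unemployment rate changed by +0.83 percentage points.

February: labor force = 730.15 + 30.18 = 760.33; u = 30.18/760.33 = 3.97%.
March: labor force = 738.63 + 37.22 = 775.85; u = 37.22/775.85 = 4.80%.
Change = 4.80% − 3.97% = +0.83 pp.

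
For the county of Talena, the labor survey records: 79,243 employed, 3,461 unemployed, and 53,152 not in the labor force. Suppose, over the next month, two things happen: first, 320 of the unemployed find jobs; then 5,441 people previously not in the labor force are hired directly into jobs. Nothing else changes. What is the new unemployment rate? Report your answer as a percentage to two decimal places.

New unemployment rate ≈ 3.56%.

Initially, labor force = 79,243 + 3,461 = 82,704, so u = 3,461/82,704 = 4.18%.
After the first change, unemployed falls and employed rises by 320; labor force unchanged → E = 79,563, U = 3,141, labor force = 82,704.
After the second change, employed and labor force both rise by 5,441; unemployed unchanged → E = 85,004, U = 3,141, labor force = 88,145.
New unemployment rate = 3,141 / 88,145 = 3.56%.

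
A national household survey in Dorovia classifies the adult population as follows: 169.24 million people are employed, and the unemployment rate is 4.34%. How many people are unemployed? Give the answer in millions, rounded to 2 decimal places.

Let U be the number unemployed. The labor force is E + U, and U/(E+U) = 0.0434.
So U = 0.0434 × 169.24 / (1 − 0.0434) = 7.3450 / 0.9566 ≈ 7.68 million.

About 7.68 million are unemployed.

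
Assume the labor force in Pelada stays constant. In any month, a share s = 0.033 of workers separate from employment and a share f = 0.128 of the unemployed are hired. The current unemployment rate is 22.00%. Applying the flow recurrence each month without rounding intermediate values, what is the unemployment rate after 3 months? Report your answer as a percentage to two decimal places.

With a fixed labor force, u_{t+1} = u_t + s·(1−u_t) − f·u_t = u_t·(1−s−f) + s.
Here 1−s−f = 0.839 and s = 0.033.
u_1 = 0.220000 × 0.839 + 0.033 = 0.217580.
u_2 = 0.217580 × 0.839 + 0.033 = 0.215550.
u_3 = 0.215550 × 0.839 + 0.033 = 0.213846.

Unemployment rate after three months ≈ 21.38%.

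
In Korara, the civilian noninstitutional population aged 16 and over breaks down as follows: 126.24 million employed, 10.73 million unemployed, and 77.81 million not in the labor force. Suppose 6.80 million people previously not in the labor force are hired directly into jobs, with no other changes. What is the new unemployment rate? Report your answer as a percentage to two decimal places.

Initially, labor force = 126.24 + 10.73 = 136.97 million, so u = 10.73/136.97 = 7.83%.
After the change, employed and labor force both rise by 6.80; unemployed unchanged → E = 133.04, U = 10.73, labor force = 143.77 million.
New unemployment rate = 10.73 / 143.77 = 7.46%.

New unemployment rate ≈ 7.46%.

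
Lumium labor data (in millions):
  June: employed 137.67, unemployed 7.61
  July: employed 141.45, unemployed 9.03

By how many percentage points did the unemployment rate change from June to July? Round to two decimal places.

June: labor force = 137.67 + 7.61 = 145.28; u = 7.61/145.28 = 5.24%.
July: labor force = 141.45 + 9.03 = 150.48; u = 9.03/150.48 = 6.00%.
Change = 6.00% − 5.24% = +0.76 pp.

The unemployment rate changed by +0.76 percentage points.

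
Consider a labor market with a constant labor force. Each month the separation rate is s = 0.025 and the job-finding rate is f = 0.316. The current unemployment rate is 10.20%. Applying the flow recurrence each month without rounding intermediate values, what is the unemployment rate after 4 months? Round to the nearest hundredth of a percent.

With a fixed labor force, u_{t+1} = u_t + s·(1−u_t) − f·u_t = u_t·(1−s−f) + s.
Here 1−s−f = 0.659 and s = 0.025.
u_1 = 0.102000 × 0.659 + 0.025 = 0.092218.
u_2 = 0.092218 × 0.659 + 0.025 = 0.085772.
u_3 = 0.085772 × 0.659 + 0.025 = 0.081524.
u_4 = 0.081524 × 0.659 + 0.025 = 0.078724.

Unemployment rate after four months ≈ 7.87%.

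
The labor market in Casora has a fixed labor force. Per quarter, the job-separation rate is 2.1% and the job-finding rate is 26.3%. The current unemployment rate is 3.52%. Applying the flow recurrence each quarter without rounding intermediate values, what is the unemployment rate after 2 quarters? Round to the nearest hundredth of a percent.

Unemployment rate after two quarters ≈ 5.41%.

With a fixed labor force, u_{t+1} = u_t + s·(1−u_t) − f·u_t = u_t·(1−s−f) + s.
Here 1−s−f = 0.716 and s = 0.021.
u_1 = 0.035200 × 0.716 + 0.021 = 0.046203.
u_2 = 0.046203 × 0.716 + 0.021 = 0.054081.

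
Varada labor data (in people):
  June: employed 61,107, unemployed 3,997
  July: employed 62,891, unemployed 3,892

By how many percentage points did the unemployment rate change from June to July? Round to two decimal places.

June: labor force = 61,107 + 3,997 = 65,104; u = 3,997/65,104 = 6.14%.
July: labor force = 62,891 + 3,892 = 66,783; u = 3,892/66,783 = 5.83%.
Change = 5.83% − 6.14% = −0.31 pp.

The unemployment rate changed by −0.31 percentage points.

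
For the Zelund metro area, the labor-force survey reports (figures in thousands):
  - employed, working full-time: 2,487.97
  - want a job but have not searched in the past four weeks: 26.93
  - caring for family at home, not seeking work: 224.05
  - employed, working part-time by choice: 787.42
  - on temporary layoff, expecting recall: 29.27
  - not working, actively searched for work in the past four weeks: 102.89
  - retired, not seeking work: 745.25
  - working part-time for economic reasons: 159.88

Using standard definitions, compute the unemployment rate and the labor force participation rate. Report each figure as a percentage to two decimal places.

Employed = 2,487.97 + 787.42 + 159.88 = 3,435.27 thousand (anyone who worked, including part-time for economic reasons, counts as employed).
Unemployed = 29.27 + 102.89 = 132.16 thousand (jobless and actively searching, or on temporary layoff).
Labor force = 3,435.27 + 132.16 = 3,567.43 thousand.
Not in labor force = 26.93 + 224.05 + 745.25 = 996.23 thousand (those not working and not actively searching are outside the labor force — including those who want a job but have given up searching).
Civilian working-age population = 3,567.43 + 996.23 = 4,563.66 thousand.
Unemployment rate = 132.16 / 3,567.43 = 3.70%.
Labor force participation rate = 3,567.43 / 4,563.66 = 78.17%.

Unemployment rate ≈ 3.70%; labor force participation rate ≈ 78.17%.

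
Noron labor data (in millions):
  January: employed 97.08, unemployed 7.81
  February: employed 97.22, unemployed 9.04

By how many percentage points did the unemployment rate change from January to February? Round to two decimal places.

The unemployment rate changed by +1.06 percentage points.

January: labor force = 97.08 + 7.81 = 104.89; u = 7.81/104.89 = 7.45%.
February: labor force = 97.22 + 9.04 = 106.26; u = 9.04/106.26 = 8.51%.
Change = 8.51% − 7.45% = +1.06 pp.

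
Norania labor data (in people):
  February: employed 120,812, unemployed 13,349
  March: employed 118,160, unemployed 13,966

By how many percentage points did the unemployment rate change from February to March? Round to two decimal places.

February: labor force = 120,812 + 13,349 = 134,161; u = 13,349/134,161 = 9.95%.
March: labor force = 118,160 + 13,966 = 132,126; u = 13,966/132,126 = 10.57%.
Change = 10.57% − 9.95% = +0.62 pp.

The unemployment rate changed by +0.62 percentage points.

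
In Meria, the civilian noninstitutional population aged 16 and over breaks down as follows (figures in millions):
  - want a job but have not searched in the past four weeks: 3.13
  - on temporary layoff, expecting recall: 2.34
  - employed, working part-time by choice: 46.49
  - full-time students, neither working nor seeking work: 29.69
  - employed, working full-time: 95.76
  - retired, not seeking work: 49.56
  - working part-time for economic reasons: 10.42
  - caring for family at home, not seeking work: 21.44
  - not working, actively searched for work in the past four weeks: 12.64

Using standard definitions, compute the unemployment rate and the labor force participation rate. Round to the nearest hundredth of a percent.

Unemployment rate ≈ 8.94%; labor force participation rate ≈ 61.76%.

Employed = 46.49 + 95.76 + 10.42 = 152.67 million (anyone who worked, including part-time for economic reasons, counts as employed).
Unemployed = 2.34 + 12.64 = 14.98 million (jobless and actively searching, or on temporary layoff).
Labor force = 152.67 + 14.98 = 167.65 million.
Not in labor force = 3.13 + 29.69 + 49.56 + 21.44 = 103.82 million (those not working and not actively searching are outside the labor force — including those who want a job but have given up searching).
Civilian working-age population = 167.65 + 103.82 = 271.47 million.
Unemployment rate = 14.98 / 167.65 = 8.94%.
Labor force participation rate = 167.65 / 271.47 = 61.76%.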